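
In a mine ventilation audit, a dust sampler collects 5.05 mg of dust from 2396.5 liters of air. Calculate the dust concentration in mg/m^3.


2.1072 mg/m^3

Convert liters to m^3: 1 m^3 = 1000 L
Concentration = mass / volume * 1000
= 5.05 / 2396.5 * 1000
= 0.002107239725 * 1000
= 2.1072 mg/m^3


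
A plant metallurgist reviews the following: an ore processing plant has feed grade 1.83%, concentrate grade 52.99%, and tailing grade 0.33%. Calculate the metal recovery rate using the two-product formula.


82.4809%

Using the two-product formula:
R = 100 * c * (f - t) / (f * (c - t))
Numerator = 100 * 52.99 * (1.83 - 0.33)
= 100 * 52.99 * 1.5
= 7948.5
Denominator = 1.83 * (52.99 - 0.33)
= 1.83 * 52.66
= 96.3678
R = 7948.5 / 96.3678
= 82.4809%


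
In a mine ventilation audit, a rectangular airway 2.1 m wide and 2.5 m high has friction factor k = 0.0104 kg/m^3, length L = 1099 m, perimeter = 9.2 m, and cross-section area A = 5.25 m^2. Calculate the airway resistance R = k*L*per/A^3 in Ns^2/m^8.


0.7267 Ns^2/m^8

Compute the numerator:
k * L * per = 0.0104 * 1099 * 9.2
= 105.15232
Compute the denominator:
A^3 = 5.25^3 = 144.703125
Resistance:
R = 105.15232 / 144.703125
= 0.7267 Ns^2/m^8


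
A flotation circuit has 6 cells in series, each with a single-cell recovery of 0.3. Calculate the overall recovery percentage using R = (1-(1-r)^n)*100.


88.2351%

Complement of single-cell recovery:
1 - r = 1 - 0.3 = 0.7
Raise to power n:
(1 - r)^6 = 0.7^6 = 0.117649
Overall recovery:
R = (1 - 0.117649) * 100
= 88.2351%


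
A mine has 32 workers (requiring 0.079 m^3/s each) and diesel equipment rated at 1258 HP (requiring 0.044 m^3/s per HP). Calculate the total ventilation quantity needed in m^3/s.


Airflow for workers:
Q_people = 32 * 0.079 = 2.528 m^3/s
Airflow for diesel equipment:
Q_diesel = 1258 * 0.044 = 55.352 m^3/s
Total ventilation:
Q_total = 2.528 + 55.352
= 57.88 m^3/s

57.88 m^3/s


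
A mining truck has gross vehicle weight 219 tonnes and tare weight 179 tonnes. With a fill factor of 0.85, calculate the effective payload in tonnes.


Maximum payload = gross - tare
= 219 - 179 = 40 tonnes
Effective payload = max payload * fill factor
= 40 * 0.85
= 34.0 tonnes

34.0 tonnes


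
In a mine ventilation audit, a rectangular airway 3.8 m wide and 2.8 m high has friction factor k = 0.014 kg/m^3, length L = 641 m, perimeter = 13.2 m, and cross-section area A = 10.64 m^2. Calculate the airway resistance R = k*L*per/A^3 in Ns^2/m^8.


0.0983 Ns^2/m^8

Compute the numerator:
k * L * per = 0.014 * 641 * 13.2
= 118.4568
Compute the denominator:
A^3 = 10.64^3 = 1204.550144
Resistance:
R = 118.4568 / 1204.550144
= 0.0983 Ns^2/m^8


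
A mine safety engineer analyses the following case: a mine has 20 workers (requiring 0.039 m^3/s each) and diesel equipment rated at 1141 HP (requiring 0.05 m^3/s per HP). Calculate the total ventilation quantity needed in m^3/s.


57.83 m^3/s

Airflow for workers:
Q_people = 20 * 0.039 = 0.78 m^3/s
Airflow for diesel equipment:
Q_diesel = 1141 * 0.05 = 57.05 m^3/s
Total ventilation:
Q_total = 0.78 + 57.05
= 57.83 m^3/s


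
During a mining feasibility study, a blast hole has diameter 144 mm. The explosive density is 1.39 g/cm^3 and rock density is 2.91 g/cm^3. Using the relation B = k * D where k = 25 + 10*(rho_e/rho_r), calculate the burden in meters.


First, compute k:
rho_e / rho_r = 1.39 / 2.91 = 0.4776632302
k = 25 + 10 * 0.4776632302 = 29.7766323
Then, compute burden:
B = k * D / 1000 = 29.7766323 * 144 / 1000
= 4287.835052 / 1000
= 4.2878 m

4.2878 m


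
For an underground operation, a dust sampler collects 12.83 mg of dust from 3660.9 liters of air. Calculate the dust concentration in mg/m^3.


3.5046 mg/m^3

Convert liters to m^3: 1 m^3 = 1000 L
Concentration = mass / volume * 1000
= 12.83 / 3660.9 * 1000
= 0.003504602693 * 1000
= 3.5046 mg/m^3


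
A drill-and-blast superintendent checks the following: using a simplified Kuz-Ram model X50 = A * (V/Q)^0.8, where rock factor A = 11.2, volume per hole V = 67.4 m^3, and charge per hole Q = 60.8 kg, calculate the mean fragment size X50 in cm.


12.1625 cm

Compute V/Q:
V/Q = 67.4 / 60.8 = 1.108552632
Raise to the power 0.8:
(V/Q)^0.8 = 1.108552632^0.8 = 1.085938058
Multiply by A:
X50 = 11.2 * 1.085938058
= 12.1625 cm


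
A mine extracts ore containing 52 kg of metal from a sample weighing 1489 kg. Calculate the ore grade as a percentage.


Ore grade = (metal mass / ore mass) * 100
= (52 / 1489) * 100
= 0.03492276696 * 100
= 3.4923%

3.4923%


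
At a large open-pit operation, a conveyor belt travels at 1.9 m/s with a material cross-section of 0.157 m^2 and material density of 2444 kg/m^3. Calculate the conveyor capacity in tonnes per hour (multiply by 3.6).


2624.5627 t/h

Volumetric flow = speed * area
= 1.9 * 0.157 = 0.2983 m^3/s
Mass flow = volumetric * density
= 0.2983 * 2444 = 729.0452 kg/s
Convert to t/h: multiply by 3.6
Capacity = 729.0452 * 3.6
= 2624.5627 t/h


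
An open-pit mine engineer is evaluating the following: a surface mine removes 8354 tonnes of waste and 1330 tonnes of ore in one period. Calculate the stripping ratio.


6.2812

Stripping ratio = waste tonnage / ore tonnage
= 8354 / 1330
= 6.2812


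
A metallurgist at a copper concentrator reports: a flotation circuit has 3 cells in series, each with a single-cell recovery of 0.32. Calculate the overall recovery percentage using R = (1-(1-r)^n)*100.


Complement of single-cell recovery:
1 - r = 1 - 0.32 = 0.68
Raise to power n:
(1 - r)^3 = 0.68^3 = 0.314432
Overall recovery:
R = (1 - 0.314432) * 100
= 68.5568%

68.5568%


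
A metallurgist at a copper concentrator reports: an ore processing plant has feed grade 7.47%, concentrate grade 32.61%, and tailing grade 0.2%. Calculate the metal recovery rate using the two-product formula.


Using the two-product formula:
R = 100 * c * (f - t) / (f * (c - t))
Numerator = 100 * 32.61 * (7.47 - 0.2)
= 100 * 32.61 * 7.27
= 23707.47
Denominator = 7.47 * (32.61 - 0.2)
= 7.47 * 32.41
= 242.1027
R = 23707.47 / 242.1027
= 97.9232%

97.9232%


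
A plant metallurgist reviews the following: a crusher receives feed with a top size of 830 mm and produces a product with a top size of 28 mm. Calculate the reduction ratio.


29.6429

Reduction ratio = feed size / product size
= 830 / 28
= 29.6429


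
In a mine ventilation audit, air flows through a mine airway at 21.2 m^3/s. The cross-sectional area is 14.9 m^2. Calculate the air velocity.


Velocity = flow rate / cross-sectional area
= 21.2 / 14.9
= 1.4228 m/s

1.4228 m/s


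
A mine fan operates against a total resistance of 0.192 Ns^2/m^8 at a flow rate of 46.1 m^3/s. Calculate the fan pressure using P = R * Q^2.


Compute Q^2:
Q^2 = 46.1^2 = 2125.21
Compute pressure:
P = R * Q^2 = 0.192 * 2125.21
= 408.0403 Pa

408.0403 Pa


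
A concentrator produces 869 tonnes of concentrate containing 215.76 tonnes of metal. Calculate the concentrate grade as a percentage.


24.8285%

Grade = (metal in concentrate / concentrate mass) * 100
= (215.76 / 869) * 100
= 0.2482853855 * 100
= 24.8285%


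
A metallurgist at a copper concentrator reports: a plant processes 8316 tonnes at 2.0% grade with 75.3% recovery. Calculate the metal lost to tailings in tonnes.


Total metal in feed:
= 8316 * 2.0 / 100 = 166.32 tonnes
Metal recovered:
= 166.32 * 75.3 / 100 = 125.23896 tonnes
Metal lost to tailings:
= 166.32 - 125.23896
= 41.081 tonnes

41.081 tonnes


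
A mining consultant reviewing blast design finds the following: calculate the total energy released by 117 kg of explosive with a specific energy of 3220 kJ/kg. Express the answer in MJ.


376.74 MJ

Energy = mass * specific_energy / 1000
= 117 * 3220 / 1000
= 376740 / 1000
= 376.74 MJ


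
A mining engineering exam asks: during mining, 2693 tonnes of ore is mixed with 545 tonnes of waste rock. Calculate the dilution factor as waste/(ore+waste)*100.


16.8314%

Total material = ore + waste
= 2693 + 545 = 3238 tonnes
Dilution = waste / total * 100
= 545 / 3238 * 100
= 0.1683137739 * 100
= 16.8314%


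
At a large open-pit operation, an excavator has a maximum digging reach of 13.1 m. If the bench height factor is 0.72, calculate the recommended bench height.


Bench height = reach * factor
= 13.1 * 0.72
= 9.432 m

9.432 m


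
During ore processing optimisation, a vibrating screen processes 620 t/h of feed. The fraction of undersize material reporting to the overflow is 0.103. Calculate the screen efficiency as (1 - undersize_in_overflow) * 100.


89.7%

Screen efficiency = (1 - fraction of undersize in overflow) * 100
= (1 - 0.103) * 100
= 0.897 * 100
= 89.7%


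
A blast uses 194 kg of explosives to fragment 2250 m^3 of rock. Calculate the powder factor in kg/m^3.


0.0862 kg/m^3

Powder factor = explosive mass / rock volume
= 194 / 2250
= 0.0862 kg/m^3


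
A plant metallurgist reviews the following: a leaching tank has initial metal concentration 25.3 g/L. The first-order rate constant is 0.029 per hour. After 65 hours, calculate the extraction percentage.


Compute the exponent:
-k * t = -0.029 * 65 = -1.885
Remaining concentration:
C = 25.3 * exp(-1.885)
= 25.3 * 0.1518290594
= 3.841275204 g/L
Extracted = 25.3 - 3.841275204 = 21.4587248 g/L
Extraction % = 21.4587248 / 25.3 * 100
= 84.8171%

84.8171%


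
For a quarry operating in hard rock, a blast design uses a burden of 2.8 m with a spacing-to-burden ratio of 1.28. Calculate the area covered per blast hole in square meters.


First, find the spacing:
Spacing = burden * ratio = 2.8 * 1.28
= 3.584 m
Then, calculate the area:
Area = burden * spacing = 2.8 * 3.584
= 10.0352 m^2

10.0352 m^2


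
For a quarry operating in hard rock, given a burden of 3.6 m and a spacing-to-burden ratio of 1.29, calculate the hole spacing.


Spacing = burden * ratio
= 3.6 * 1.29
= 4.644 m

4.644 m


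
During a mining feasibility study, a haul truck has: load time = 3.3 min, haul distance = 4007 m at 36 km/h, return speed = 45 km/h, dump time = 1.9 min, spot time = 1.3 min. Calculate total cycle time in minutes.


18.521 min

Convert haul speed to m/min: 36 * 1000/60 = 600 m/min
Haul time = 4007 / 600 = 6.678333333 min
Convert return speed to m/min: 45 * 1000/60 = 750 m/min
Return time = 4007 / 750 = 5.342666667 min
Total cycle time:
= 3.3 + 6.678333333 + 1.9 + 5.342666667 + 1.3
= 18.521 min


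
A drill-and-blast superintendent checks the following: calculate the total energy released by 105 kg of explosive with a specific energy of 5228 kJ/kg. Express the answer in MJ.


Energy = mass * specific_energy / 1000
= 105 * 5228 / 1000
= 548940 / 1000
= 548.94 MJ

548.94 MJ


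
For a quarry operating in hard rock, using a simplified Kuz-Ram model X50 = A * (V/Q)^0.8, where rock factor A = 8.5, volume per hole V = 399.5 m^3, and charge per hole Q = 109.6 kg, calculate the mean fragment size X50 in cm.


23.9213 cm

Compute V/Q:
V/Q = 399.5 / 109.6 = 3.645072993
Raise to the power 0.8:
(V/Q)^0.8 = 3.645072993^0.8 = 2.814264961
Multiply by A:
X50 = 8.5 * 2.814264961
= 23.9213 cm


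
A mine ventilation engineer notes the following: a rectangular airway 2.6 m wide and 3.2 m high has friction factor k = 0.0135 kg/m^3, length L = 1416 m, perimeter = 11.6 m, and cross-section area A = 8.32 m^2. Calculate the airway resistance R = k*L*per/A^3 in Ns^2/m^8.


Compute the numerator:
k * L * per = 0.0135 * 1416 * 11.6
= 221.7456
Compute the denominator:
A^3 = 8.32^3 = 575.930368
Resistance:
R = 221.7456 / 575.930368
= 0.385 Ns^2/m^8

0.385 Ns^2/m^8


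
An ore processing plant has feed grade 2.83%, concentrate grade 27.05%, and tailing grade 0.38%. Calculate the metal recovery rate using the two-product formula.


Using the two-product formula:
R = 100 * c * (f - t) / (f * (c - t))
Numerator = 100 * 27.05 * (2.83 - 0.38)
= 100 * 27.05 * 2.45
= 6627.25
Denominator = 2.83 * (27.05 - 0.38)
= 2.83 * 26.67
= 75.4761
R = 6627.25 / 75.4761
= 87.8059%

87.8059%


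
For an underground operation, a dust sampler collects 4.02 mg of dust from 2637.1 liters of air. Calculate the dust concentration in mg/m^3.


Convert liters to m^3: 1 m^3 = 1000 L
Concentration = mass / volume * 1000
= 4.02 / 2637.1 * 1000
= 0.001524401805 * 1000
= 1.5244 mg/m^3

1.5244 mg/m^3


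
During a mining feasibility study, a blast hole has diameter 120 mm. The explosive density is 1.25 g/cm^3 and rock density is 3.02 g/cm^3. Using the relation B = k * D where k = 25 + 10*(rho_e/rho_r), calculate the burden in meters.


First, compute k:
rho_e / rho_r = 1.25 / 3.02 = 0.4139072848
k = 25 + 10 * 0.4139072848 = 29.13907285
Then, compute burden:
B = k * D / 1000 = 29.13907285 * 120 / 1000
= 3496.688742 / 1000
= 3.4967 m

3.4967 m


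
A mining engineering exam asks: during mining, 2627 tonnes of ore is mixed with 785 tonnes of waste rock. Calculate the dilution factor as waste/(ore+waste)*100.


23.007%

Total material = ore + waste
= 2627 + 785 = 3412 tonnes
Dilution = waste / total * 100
= 785 / 3412 * 100
= 0.23007034 * 100
= 23.007%


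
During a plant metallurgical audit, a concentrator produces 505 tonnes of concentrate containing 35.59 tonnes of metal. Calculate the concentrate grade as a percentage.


Grade = (metal in concentrate / concentrate mass) * 100
= (35.59 / 505) * 100
= 0.07047524752 * 100
= 7.0475%

7.0475%


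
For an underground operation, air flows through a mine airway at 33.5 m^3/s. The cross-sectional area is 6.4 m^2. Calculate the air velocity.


Velocity = flow rate / cross-sectional area
= 33.5 / 6.4
= 5.2344 m/s

5.2344 m/s


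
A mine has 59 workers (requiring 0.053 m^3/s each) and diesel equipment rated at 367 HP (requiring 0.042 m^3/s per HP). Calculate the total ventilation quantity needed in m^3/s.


Airflow for workers:
Q_people = 59 * 0.053 = 3.127 m^3/s
Airflow for diesel equipment:
Q_diesel = 367 * 0.042 = 15.414 m^3/s
Total ventilation:
Q_total = 3.127 + 15.414
= 18.541 m^3/s

18.541 m^3/s


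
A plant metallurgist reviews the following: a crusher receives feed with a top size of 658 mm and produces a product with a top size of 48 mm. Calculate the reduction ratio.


Reduction ratio = feed size / product size
= 658 / 48
= 13.7083

13.7083


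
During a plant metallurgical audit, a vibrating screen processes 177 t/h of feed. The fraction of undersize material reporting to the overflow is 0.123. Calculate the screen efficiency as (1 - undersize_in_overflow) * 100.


Screen efficiency = (1 - fraction of undersize in overflow) * 100
= (1 - 0.123) * 100
= 0.877 * 100
= 87.7%

87.7%


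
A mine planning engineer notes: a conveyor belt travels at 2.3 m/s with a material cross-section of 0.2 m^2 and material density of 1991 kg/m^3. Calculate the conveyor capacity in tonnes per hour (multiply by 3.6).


Volumetric flow = speed * area
= 2.3 * 0.2 = 0.46 m^3/s
Mass flow = volumetric * density
= 0.46 * 1991 = 915.86 kg/s
Convert to t/h: multiply by 3.6
Capacity = 915.86 * 3.6
= 3297.096 t/h

3297.096 t/h


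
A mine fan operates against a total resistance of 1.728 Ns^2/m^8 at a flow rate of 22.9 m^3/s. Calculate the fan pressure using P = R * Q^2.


Compute Q^2:
Q^2 = 22.9^2 = 524.41
Compute pressure:
P = R * Q^2 = 1.728 * 524.41
= 906.1805 Pa

906.1805 Pa


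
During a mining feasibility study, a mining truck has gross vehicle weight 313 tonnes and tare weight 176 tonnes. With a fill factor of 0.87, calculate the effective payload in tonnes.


Maximum payload = gross - tare
= 313 - 176 = 137 tonnes
Effective payload = max payload * fill factor
= 137 * 0.87
= 119.19 tonnes

119.19 tonnes


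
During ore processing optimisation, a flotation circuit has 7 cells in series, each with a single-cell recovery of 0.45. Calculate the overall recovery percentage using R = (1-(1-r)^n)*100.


Complement of single-cell recovery:
1 - r = 1 - 0.45 = 0.55
Raise to power n:
(1 - r)^7 = 0.55^7 = 0.01522435234
Overall recovery:
R = (1 - 0.01522435234) * 100
= 98.4776%

98.4776%


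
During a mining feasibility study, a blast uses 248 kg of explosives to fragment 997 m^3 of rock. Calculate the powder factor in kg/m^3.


0.2487 kg/m^3

Powder factor = explosive mass / rock volume
= 248 / 997
= 0.2487 kg/m^3


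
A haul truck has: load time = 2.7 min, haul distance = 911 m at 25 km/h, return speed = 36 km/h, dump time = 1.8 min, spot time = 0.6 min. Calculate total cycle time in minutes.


8.8047 min

Convert haul speed to m/min: 25 * 1000/60 = 416.6666667 m/min
Haul time = 911 / 416.6666667 = 2.1864 min
Convert return speed to m/min: 36 * 1000/60 = 600 m/min
Return time = 911 / 600 = 1.518333333 min
Total cycle time:
= 2.7 + 2.1864 + 1.8 + 1.518333333 + 0.6
= 8.8047 min


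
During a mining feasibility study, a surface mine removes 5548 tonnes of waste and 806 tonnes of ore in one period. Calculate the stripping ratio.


6.8834

Stripping ratio = waste tonnage / ore tonnage
= 5548 / 806
= 6.8834


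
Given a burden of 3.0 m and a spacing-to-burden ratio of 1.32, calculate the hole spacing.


Spacing = burden * ratio
= 3.0 * 1.32
= 3.96 m

3.96 m


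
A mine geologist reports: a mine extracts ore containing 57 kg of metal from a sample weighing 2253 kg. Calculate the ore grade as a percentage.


2.53%

Ore grade = (metal mass / ore mass) * 100
= (57 / 2253) * 100
= 0.02529960053 * 100
= 2.53%


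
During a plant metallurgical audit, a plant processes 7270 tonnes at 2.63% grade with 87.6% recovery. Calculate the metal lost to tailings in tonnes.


Total metal in feed:
= 7270 * 2.63 / 100 = 191.201 tonnes
Metal recovered:
= 191.201 * 87.6 / 100 = 167.492076 tonnes
Metal lost to tailings:
= 191.201 - 167.492076
= 23.7089 tonnes

23.7089 tonnes


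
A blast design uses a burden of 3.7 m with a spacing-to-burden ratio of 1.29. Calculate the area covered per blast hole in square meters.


First, find the spacing:
Spacing = burden * ratio = 3.7 * 1.29
= 4.773 m
Then, calculate the area:
Area = burden * spacing = 3.7 * 4.773
= 17.6601 m^2

17.6601 m^2


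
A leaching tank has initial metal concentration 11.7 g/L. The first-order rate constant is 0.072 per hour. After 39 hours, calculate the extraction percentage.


Compute the exponent:
-k * t = -0.072 * 39 = -2.808
Remaining concentration:
C = 11.7 * exp(-2.808)
= 11.7 * 0.06032552287
= 0.7058086175 g/L
Extracted = 11.7 - 0.7058086175 = 10.99419138 g/L
Extraction % = 10.99419138 / 11.7 * 100
= 93.9674%

93.9674%


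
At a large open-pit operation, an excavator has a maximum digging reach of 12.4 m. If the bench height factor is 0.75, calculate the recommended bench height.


Bench height = reach * factor
= 12.4 * 0.75
= 9.3 m

9.3 m


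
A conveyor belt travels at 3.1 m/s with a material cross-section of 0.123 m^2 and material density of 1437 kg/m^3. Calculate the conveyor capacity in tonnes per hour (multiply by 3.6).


Volumetric flow = speed * area
= 3.1 * 0.123 = 0.3813 m^3/s
Mass flow = volumetric * density
= 0.3813 * 1437 = 547.9281 kg/s
Convert to t/h: multiply by 3.6
Capacity = 547.9281 * 3.6
= 1972.5412 t/h

1972.5412 t/h


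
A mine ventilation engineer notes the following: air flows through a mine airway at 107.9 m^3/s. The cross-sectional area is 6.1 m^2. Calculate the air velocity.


Velocity = flow rate / cross-sectional area
= 107.9 / 6.1
= 17.6885 m/s

17.6885 m/s


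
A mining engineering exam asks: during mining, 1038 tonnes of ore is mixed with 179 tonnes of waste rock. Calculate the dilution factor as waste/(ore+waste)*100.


Total material = ore + waste
= 1038 + 179 = 1217 tonnes
Dilution = waste / total * 100
= 179 / 1217 * 100
= 0.147082991 * 100
= 14.7083%

14.7083%


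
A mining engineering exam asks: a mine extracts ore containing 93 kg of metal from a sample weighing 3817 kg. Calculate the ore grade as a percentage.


2.4365%

Ore grade = (metal mass / ore mass) * 100
= (93 / 3817) * 100
= 0.02436468431 * 100
= 2.4365%


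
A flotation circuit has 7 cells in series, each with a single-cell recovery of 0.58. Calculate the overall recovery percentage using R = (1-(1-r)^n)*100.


Complement of single-cell recovery:
1 - r = 1 - 0.58 = 0.42
Raise to power n:
(1 - r)^7 = 0.42^7 = 0.002305393332
Overall recovery:
R = (1 - 0.002305393332) * 100
= 99.7695%

99.7695%


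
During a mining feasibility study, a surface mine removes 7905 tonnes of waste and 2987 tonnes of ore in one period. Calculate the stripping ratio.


2.6465

Stripping ratio = waste tonnage / ore tonnage
= 7905 / 2987
= 2.6465


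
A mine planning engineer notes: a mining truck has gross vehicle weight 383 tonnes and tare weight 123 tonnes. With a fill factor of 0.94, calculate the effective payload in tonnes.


Maximum payload = gross - tare
= 383 - 123 = 260 tonnes
Effective payload = max payload * fill factor
= 260 * 0.94
= 244.4 tonnes

244.4 tonnes


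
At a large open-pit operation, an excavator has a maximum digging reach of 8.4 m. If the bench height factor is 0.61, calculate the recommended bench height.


Bench height = reach * factor
= 8.4 * 0.61
= 5.124 m

5.124 m


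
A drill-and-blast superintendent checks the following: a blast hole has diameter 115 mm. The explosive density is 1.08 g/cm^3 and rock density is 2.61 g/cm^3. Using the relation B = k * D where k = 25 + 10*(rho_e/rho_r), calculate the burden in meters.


First, compute k:
rho_e / rho_r = 1.08 / 2.61 = 0.4137931034
k = 25 + 10 * 0.4137931034 = 29.13793103
Then, compute burden:
B = k * D / 1000 = 29.13793103 * 115 / 1000
= 3350.862069 / 1000
= 3.3509 m

3.3509 m


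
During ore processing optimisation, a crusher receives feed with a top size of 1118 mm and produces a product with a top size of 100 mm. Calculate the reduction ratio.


Reduction ratio = feed size / product size
= 1118 / 100
= 11.18

11.18


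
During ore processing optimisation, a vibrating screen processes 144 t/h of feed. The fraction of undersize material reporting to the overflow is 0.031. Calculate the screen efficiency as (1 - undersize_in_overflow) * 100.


Screen efficiency = (1 - fraction of undersize in overflow) * 100
= (1 - 0.031) * 100
= 0.969 * 100
= 96.9%

96.9%


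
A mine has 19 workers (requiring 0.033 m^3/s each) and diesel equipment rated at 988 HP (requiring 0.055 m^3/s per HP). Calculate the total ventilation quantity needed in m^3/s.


Airflow for workers:
Q_people = 19 * 0.033 = 0.627 m^3/s
Airflow for diesel equipment:
Q_diesel = 988 * 0.055 = 54.34 m^3/s
Total ventilation:
Q_total = 0.627 + 54.34
= 54.967 m^3/s

54.967 m^3/s


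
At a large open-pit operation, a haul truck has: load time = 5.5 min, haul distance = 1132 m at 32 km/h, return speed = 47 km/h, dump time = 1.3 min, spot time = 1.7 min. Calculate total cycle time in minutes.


12.0676 min

Convert haul speed to m/min: 32 * 1000/60 = 533.3333333 m/min
Haul time = 1132 / 533.3333333 = 2.1225 min
Convert return speed to m/min: 47 * 1000/60 = 783.3333333 m/min
Return time = 1132 / 783.3333333 = 1.445106383 min
Total cycle time:
= 5.5 + 2.1225 + 1.3 + 1.445106383 + 1.7
= 12.0676 min


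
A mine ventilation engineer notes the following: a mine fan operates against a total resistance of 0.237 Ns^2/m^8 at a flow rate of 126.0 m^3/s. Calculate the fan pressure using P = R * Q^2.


Compute Q^2:
Q^2 = 126.0^2 = 15876.0
Compute pressure:
P = R * Q^2 = 0.237 * 15876.0
= 3762.612 Pa

3762.612 Pa


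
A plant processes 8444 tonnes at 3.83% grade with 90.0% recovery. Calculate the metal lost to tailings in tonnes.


Total metal in feed:
= 8444 * 3.83 / 100 = 323.4052 tonnes
Metal recovered:
= 323.4052 * 90.0 / 100 = 291.06468 tonnes
Metal lost to tailings:
= 323.4052 - 291.06468
= 32.3405 tonnes

32.3405 tonnes


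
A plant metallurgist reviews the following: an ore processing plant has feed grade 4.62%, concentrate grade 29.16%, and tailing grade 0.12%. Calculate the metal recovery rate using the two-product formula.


97.8051%

Using the two-product formula:
R = 100 * c * (f - t) / (f * (c - t))
Numerator = 100 * 29.16 * (4.62 - 0.12)
= 100 * 29.16 * 4.5
= 13122.0
Denominator = 4.62 * (29.16 - 0.12)
= 4.62 * 29.04
= 134.1648
R = 13122.0 / 134.1648
= 97.8051%


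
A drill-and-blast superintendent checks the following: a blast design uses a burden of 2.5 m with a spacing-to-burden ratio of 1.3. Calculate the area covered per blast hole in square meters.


First, find the spacing:
Spacing = burden * ratio = 2.5 * 1.3
= 3.25 m
Then, calculate the area:
Area = burden * spacing = 2.5 * 3.25
= 8.125 m^2

8.125 m^2


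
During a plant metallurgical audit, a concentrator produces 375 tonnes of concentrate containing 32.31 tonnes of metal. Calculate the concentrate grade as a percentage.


8.616%

Grade = (metal in concentrate / concentrate mass) * 100
= (32.31 / 375) * 100
= 0.08616 * 100
= 8.616%


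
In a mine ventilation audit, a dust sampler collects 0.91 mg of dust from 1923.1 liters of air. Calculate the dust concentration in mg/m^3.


Convert liters to m^3: 1 m^3 = 1000 L
Concentration = mass / volume * 1000
= 0.91 / 1923.1 * 1000
= 0.0004731943217 * 1000
= 0.4732 mg/m^3

0.4732 mg/m^3


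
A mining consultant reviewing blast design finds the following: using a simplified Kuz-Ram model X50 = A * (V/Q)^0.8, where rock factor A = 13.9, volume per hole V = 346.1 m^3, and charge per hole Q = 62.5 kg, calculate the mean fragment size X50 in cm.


Compute V/Q:
V/Q = 346.1 / 62.5 = 5.5376
Raise to the power 0.8:
(V/Q)^0.8 = 5.5376^0.8 = 3.93239618
Multiply by A:
X50 = 13.9 * 3.93239618
= 54.6603 cm

54.6603 cm


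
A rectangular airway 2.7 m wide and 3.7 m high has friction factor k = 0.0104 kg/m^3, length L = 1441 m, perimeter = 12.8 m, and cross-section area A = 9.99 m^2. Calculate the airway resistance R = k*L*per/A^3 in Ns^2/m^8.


0.1924 Ns^2/m^8

Compute the numerator:
k * L * per = 0.0104 * 1441 * 12.8
= 191.82592
Compute the denominator:
A^3 = 9.99^3 = 997.002999
Resistance:
R = 191.82592 / 997.002999
= 0.1924 Ns^2/m^8


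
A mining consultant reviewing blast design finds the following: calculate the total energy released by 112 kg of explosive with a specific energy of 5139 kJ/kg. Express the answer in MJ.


575.568 MJ

Energy = mass * specific_energy / 1000
= 112 * 5139 / 1000
= 575568 / 1000
= 575.568 MJ


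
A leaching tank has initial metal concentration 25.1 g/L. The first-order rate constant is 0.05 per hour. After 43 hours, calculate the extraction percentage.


Compute the exponent:
-k * t = -0.05 * 43 = -2.15
Remaining concentration:
C = 25.1 * exp(-2.15)
= 25.1 * 0.1164841578
= 2.92375236 g/L
Extracted = 25.1 - 2.92375236 = 22.17624764 g/L
Extraction % = 22.17624764 / 25.1 * 100
= 88.3516%

88.3516%


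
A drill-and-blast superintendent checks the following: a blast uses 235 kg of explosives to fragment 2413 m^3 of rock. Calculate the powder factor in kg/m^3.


Powder factor = explosive mass / rock volume
= 235 / 2413
= 0.0974 kg/m^3

0.0974 kg/m^3


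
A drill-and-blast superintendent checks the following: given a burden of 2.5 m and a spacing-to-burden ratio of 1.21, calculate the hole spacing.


Spacing = burden * ratio
= 2.5 * 1.21
= 3.025 m

3.025 m


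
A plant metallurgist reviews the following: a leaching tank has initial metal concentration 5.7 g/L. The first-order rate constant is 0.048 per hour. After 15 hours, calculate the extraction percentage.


51.3248%

Compute the exponent:
-k * t = -0.048 * 15 = -0.72
Remaining concentration:
C = 5.7 * exp(-0.72)
= 5.7 * 0.486752256
= 2.774487859 g/L
Extracted = 5.7 - 2.774487859 = 2.925512141 g/L
Extraction % = 2.925512141 / 5.7 * 100
= 51.3248%


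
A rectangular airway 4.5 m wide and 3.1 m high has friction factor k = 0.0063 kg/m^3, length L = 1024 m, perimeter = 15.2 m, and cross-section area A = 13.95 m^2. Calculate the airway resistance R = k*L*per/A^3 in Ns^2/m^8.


Compute the numerator:
k * L * per = 0.0063 * 1024 * 15.2
= 98.05824
Compute the denominator:
A^3 = 13.95^3 = 2714.704875
Resistance:
R = 98.05824 / 2714.704875
= 0.0361 Ns^2/m^8

0.0361 Ns^2/m^8


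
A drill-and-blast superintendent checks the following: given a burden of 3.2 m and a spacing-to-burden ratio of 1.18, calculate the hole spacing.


3.776 m

Spacing = burden * ratio
= 3.2 * 1.18
= 3.776 m


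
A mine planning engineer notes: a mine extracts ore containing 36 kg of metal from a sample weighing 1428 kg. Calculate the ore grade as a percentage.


2.521%

Ore grade = (metal mass / ore mass) * 100
= (36 / 1428) * 100
= 0.02521008403 * 100
= 2.521%


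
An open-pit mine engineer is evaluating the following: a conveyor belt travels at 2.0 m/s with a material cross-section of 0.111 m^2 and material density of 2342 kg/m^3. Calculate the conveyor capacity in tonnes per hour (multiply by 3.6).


1871.7264 t/h

Volumetric flow = speed * area
= 2.0 * 0.111 = 0.222 m^3/s
Mass flow = volumetric * density
= 0.222 * 2342 = 519.924 kg/s
Convert to t/h: multiply by 3.6
Capacity = 519.924 * 3.6
= 1871.7264 t/h


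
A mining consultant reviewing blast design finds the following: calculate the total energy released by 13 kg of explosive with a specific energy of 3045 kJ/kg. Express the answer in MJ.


39.585 MJ

Energy = mass * specific_energy / 1000
= 13 * 3045 / 1000
= 39585 / 1000
= 39.585 MJ


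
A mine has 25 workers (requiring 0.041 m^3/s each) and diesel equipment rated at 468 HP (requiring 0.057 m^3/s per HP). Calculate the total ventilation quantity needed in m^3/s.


27.701 m^3/s

Airflow for workers:
Q_people = 25 * 0.041 = 1.025 m^3/s
Airflow for diesel equipment:
Q_diesel = 468 * 0.057 = 26.676 m^3/s
Total ventilation:
Q_total = 1.025 + 26.676
= 27.701 m^3/s


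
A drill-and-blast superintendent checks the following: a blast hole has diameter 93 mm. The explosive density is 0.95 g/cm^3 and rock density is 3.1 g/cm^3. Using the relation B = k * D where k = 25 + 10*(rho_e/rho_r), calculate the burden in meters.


First, compute k:
rho_e / rho_r = 0.95 / 3.1 = 0.3064516129
k = 25 + 10 * 0.3064516129 = 28.06451613
Then, compute burden:
B = k * D / 1000 = 28.06451613 * 93 / 1000
= 2610 / 1000
= 2.61 m

2.61 m


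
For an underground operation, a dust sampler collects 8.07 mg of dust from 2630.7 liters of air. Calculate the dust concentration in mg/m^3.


3.0676 mg/m^3

Convert liters to m^3: 1 m^3 = 1000 L
Concentration = mass / volume * 1000
= 8.07 / 2630.7 * 1000
= 0.003067624587 * 1000
= 3.0676 mg/m^3


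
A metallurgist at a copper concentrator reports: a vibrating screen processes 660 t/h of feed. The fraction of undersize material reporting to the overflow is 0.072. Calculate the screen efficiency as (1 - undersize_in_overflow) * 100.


Screen efficiency = (1 - fraction of undersize in overflow) * 100
= (1 - 0.072) * 100
= 0.928 * 100
= 92.8%

92.8%


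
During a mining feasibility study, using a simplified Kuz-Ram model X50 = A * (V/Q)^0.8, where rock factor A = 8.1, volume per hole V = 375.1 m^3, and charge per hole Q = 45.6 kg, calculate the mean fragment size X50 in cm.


43.715 cm

Compute V/Q:
V/Q = 375.1 / 45.6 = 8.225877193
Raise to the power 0.8:
(V/Q)^0.8 = 8.225877193^0.8 = 5.396917474
Multiply by A:
X50 = 8.1 * 5.396917474
= 43.715 cm


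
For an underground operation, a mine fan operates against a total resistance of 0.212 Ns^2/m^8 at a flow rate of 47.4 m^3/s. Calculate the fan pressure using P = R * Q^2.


476.3131 Pa

Compute Q^2:
Q^2 = 47.4^2 = 2246.76
Compute pressure:
P = R * Q^2 = 0.212 * 2246.76
= 476.3131 Pa


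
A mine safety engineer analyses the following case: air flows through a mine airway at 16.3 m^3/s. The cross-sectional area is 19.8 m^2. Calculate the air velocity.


Velocity = flow rate / cross-sectional area
= 16.3 / 19.8
= 0.8232 m/s

0.8232 m/s


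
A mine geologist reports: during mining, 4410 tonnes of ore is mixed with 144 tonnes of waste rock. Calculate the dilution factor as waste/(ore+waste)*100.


Total material = ore + waste
= 4410 + 144 = 4554 tonnes
Dilution = waste / total * 100
= 144 / 4554 * 100
= 0.03162055336 * 100
= 3.1621%

3.1621%


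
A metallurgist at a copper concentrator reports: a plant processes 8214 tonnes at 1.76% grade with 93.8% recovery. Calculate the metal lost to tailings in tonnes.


Total metal in feed:
= 8214 * 1.76 / 100 = 144.5664 tonnes
Metal recovered:
= 144.5664 * 93.8 / 100 = 135.6032832 tonnes
Metal lost to tailings:
= 144.5664 - 135.6032832
= 8.9631 tonnes

8.9631 tonnes


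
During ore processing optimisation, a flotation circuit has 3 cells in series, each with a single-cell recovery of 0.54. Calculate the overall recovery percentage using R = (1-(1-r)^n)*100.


Complement of single-cell recovery:
1 - r = 1 - 0.54 = 0.46
Raise to power n:
(1 - r)^3 = 0.46^3 = 0.097336
Overall recovery:
R = (1 - 0.097336) * 100
= 90.2664%

90.2664%


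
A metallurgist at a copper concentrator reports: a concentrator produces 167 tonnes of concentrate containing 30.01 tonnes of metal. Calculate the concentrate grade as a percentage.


17.9701%

Grade = (metal in concentrate / concentrate mass) * 100
= (30.01 / 167) * 100
= 0.1797005988 * 100
= 17.9701%


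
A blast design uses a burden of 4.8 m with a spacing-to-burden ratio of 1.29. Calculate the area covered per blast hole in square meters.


First, find the spacing:
Spacing = burden * ratio = 4.8 * 1.29
= 6.192 m
Then, calculate the area:
Area = burden * spacing = 4.8 * 6.192
= 29.7216 m^2

29.7216 m^2


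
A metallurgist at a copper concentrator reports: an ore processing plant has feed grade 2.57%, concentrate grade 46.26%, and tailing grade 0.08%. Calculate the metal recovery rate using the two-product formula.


Using the two-product formula:
R = 100 * c * (f - t) / (f * (c - t))
Numerator = 100 * 46.26 * (2.57 - 0.08)
= 100 * 46.26 * 2.49
= 11518.74
Denominator = 2.57 * (46.26 - 0.08)
= 2.57 * 46.18
= 118.6826
R = 11518.74 / 118.6826
= 97.055%

97.055%


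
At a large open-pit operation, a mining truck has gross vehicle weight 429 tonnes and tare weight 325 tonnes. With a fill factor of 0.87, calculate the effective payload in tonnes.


Maximum payload = gross - tare
= 429 - 325 = 104 tonnes
Effective payload = max payload * fill factor
= 104 * 0.87
= 90.48 tonnes

90.48 tonnes


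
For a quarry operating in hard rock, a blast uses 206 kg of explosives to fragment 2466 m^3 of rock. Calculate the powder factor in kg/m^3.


Powder factor = explosive mass / rock volume
= 206 / 2466
= 0.0835 kg/m^3

0.0835 kg/m^3


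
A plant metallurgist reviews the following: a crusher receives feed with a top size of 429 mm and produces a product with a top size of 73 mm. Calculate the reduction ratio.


5.8767

Reduction ratio = feed size / product size
= 429 / 73
= 5.8767


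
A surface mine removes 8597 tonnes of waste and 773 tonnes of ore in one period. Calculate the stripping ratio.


Stripping ratio = waste tonnage / ore tonnage
= 8597 / 773
= 11.1216

11.1216


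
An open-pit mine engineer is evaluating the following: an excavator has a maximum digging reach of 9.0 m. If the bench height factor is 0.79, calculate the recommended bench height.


Bench height = reach * factor
= 9.0 * 0.79
= 7.11 m

7.11 m


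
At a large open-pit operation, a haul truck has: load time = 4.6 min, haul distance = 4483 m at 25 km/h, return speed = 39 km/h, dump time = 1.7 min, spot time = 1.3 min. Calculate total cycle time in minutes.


25.2561 min

Convert haul speed to m/min: 25 * 1000/60 = 416.6666667 m/min
Haul time = 4483 / 416.6666667 = 10.7592 min
Convert return speed to m/min: 39 * 1000/60 = 650 m/min
Return time = 4483 / 650 = 6.896923077 min
Total cycle time:
= 4.6 + 10.7592 + 1.7 + 6.896923077 + 1.3
= 25.2561 min


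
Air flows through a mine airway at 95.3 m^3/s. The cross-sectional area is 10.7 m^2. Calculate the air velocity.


Velocity = flow rate / cross-sectional area
= 95.3 / 10.7
= 8.9065 m/s

8.9065 m/s


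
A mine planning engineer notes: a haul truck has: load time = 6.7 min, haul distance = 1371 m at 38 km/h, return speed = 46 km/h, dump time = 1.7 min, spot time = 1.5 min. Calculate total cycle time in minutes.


Convert haul speed to m/min: 38 * 1000/60 = 633.3333333 m/min
Haul time = 1371 / 633.3333333 = 2.164736842 min
Convert return speed to m/min: 46 * 1000/60 = 766.6666667 m/min
Return time = 1371 / 766.6666667 = 1.78826087 min
Total cycle time:
= 6.7 + 2.164736842 + 1.7 + 1.78826087 + 1.5
= 13.853 min

13.853 min


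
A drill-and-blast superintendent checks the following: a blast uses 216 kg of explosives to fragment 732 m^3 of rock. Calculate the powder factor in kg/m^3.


0.2951 kg/m^3

Powder factor = explosive mass / rock volume
= 216 / 732
= 0.2951 kg/m^3


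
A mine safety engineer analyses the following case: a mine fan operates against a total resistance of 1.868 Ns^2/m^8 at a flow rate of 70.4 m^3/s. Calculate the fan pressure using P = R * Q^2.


9258.1069 Pa

Compute Q^2:
Q^2 = 70.4^2 = 4956.16
Compute pressure:
P = R * Q^2 = 1.868 * 4956.16
= 9258.1069 Pa


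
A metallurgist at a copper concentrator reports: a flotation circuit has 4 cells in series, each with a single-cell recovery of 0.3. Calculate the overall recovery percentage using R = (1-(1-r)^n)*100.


Complement of single-cell recovery:
1 - r = 1 - 0.3 = 0.7
Raise to power n:
(1 - r)^4 = 0.7^4 = 0.2401
Overall recovery:
R = (1 - 0.2401) * 100
= 75.99%

75.99%


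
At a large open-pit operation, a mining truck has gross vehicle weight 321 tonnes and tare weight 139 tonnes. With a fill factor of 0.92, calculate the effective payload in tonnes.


Maximum payload = gross - tare
= 321 - 139 = 182 tonnes
Effective payload = max payload * fill factor
= 182 * 0.92
= 167.44 tonnes

167.44 tonnes


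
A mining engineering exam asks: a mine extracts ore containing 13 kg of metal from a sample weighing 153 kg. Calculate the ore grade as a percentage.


Ore grade = (metal mass / ore mass) * 100
= (13 / 153) * 100
= 0.08496732026 * 100
= 8.4967%

8.4967%


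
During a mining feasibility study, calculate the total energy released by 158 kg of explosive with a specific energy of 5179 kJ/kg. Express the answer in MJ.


Energy = mass * specific_energy / 1000
= 158 * 5179 / 1000
= 818282 / 1000
= 818.282 MJ

818.282 MJ


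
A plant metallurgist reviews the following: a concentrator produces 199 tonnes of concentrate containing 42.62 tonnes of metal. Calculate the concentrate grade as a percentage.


Grade = (metal in concentrate / concentrate mass) * 100
= (42.62 / 199) * 100
= 0.2141708543 * 100
= 21.4171%

21.4171%


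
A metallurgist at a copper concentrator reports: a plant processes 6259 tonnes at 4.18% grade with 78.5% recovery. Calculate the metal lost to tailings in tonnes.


Total metal in feed:
= 6259 * 4.18 / 100 = 261.6262 tonnes
Metal recovered:
= 261.6262 * 78.5 / 100 = 205.376567 tonnes
Metal lost to tailings:
= 261.6262 - 205.376567
= 56.2496 tonnes

56.2496 tonnes


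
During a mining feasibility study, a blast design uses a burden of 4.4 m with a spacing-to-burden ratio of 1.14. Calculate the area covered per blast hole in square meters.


22.0704 m^2

First, find the spacing:
Spacing = burden * ratio = 4.4 * 1.14
= 5.016 m
Then, calculate the area:
Area = burden * spacing = 4.4 * 5.016
= 22.0704 m^2


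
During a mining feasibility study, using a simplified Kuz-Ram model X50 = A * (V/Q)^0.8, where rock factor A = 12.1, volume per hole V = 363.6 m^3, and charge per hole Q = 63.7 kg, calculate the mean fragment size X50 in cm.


48.7498 cm

Compute V/Q:
V/Q = 363.6 / 63.7 = 5.708006279
Raise to the power 0.8:
(V/Q)^0.8 = 5.708006279^0.8 = 4.028909887
Multiply by A:
X50 = 12.1 * 4.028909887
= 48.7498 cm


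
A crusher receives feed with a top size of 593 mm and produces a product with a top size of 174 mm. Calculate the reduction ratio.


3.408

Reduction ratio = feed size / product size
= 593 / 174
= 3.408
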